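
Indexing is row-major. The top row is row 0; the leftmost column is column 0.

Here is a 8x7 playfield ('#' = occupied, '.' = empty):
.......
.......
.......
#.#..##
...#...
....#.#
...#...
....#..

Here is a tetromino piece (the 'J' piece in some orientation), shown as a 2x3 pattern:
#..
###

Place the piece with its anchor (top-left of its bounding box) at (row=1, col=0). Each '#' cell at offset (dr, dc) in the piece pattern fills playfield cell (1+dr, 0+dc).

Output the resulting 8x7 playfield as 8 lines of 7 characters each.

Fill (1+0,0+0) = (1,0)
Fill (1+1,0+0) = (2,0)
Fill (1+1,0+1) = (2,1)
Fill (1+1,0+2) = (2,2)

Answer: .......
#......
###....
#.#..##
...#...
....#.#
...#...
....#..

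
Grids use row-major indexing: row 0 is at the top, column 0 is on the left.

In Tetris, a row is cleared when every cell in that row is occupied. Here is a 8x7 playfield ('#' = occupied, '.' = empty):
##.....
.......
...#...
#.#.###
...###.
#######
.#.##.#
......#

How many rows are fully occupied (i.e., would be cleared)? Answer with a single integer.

Check each row:
  row 0: 5 empty cells -> not full
  row 1: 7 empty cells -> not full
  row 2: 6 empty cells -> not full
  row 3: 2 empty cells -> not full
  row 4: 4 empty cells -> not full
  row 5: 0 empty cells -> FULL (clear)
  row 6: 3 empty cells -> not full
  row 7: 6 empty cells -> not full
Total rows cleared: 1

Answer: 1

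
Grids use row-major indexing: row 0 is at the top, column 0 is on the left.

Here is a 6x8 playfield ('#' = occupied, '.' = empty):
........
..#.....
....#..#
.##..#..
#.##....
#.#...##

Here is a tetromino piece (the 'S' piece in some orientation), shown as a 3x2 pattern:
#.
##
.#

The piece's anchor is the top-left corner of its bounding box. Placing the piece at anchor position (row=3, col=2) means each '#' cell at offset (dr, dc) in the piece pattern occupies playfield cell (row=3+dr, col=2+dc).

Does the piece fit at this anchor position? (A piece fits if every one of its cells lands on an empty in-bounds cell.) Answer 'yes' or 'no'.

Check each piece cell at anchor (3, 2):
  offset (0,0) -> (3,2): occupied ('#') -> FAIL
  offset (1,0) -> (4,2): occupied ('#') -> FAIL
  offset (1,1) -> (4,3): occupied ('#') -> FAIL
  offset (2,1) -> (5,3): empty -> OK
All cells valid: no

Answer: no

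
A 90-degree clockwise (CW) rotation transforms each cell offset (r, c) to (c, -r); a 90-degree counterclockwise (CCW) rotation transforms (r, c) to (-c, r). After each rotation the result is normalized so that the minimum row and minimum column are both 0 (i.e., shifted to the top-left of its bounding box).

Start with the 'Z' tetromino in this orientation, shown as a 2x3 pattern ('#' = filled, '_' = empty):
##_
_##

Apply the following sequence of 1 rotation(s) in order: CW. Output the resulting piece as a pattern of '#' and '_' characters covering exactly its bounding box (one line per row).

Answer: _#
##
#_

Derivation:
Start:
##_
_##
After rotation 1 (CW):
_#
##
#_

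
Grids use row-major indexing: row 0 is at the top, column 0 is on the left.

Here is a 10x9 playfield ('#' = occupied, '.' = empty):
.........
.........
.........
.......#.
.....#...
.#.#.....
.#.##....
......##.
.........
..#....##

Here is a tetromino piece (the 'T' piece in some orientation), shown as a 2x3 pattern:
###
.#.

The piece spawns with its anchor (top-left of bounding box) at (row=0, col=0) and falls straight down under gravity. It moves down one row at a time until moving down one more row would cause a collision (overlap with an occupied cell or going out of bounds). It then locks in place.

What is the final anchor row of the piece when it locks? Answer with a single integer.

Answer: 3

Derivation:
Spawn at (row=0, col=0). Try each row:
  row 0: fits
  row 1: fits
  row 2: fits
  row 3: fits
  row 4: blocked -> lock at row 3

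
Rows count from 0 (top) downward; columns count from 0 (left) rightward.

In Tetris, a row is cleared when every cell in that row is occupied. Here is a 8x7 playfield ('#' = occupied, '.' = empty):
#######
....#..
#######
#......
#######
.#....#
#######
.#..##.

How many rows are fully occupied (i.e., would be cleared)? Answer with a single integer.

Answer: 4

Derivation:
Check each row:
  row 0: 0 empty cells -> FULL (clear)
  row 1: 6 empty cells -> not full
  row 2: 0 empty cells -> FULL (clear)
  row 3: 6 empty cells -> not full
  row 4: 0 empty cells -> FULL (clear)
  row 5: 5 empty cells -> not full
  row 6: 0 empty cells -> FULL (clear)
  row 7: 4 empty cells -> not full
Total rows cleared: 4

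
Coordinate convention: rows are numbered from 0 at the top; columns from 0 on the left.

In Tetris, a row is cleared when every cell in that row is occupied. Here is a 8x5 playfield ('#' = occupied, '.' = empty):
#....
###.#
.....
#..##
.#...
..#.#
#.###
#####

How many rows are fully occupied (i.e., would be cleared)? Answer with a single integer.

Answer: 1

Derivation:
Check each row:
  row 0: 4 empty cells -> not full
  row 1: 1 empty cell -> not full
  row 2: 5 empty cells -> not full
  row 3: 2 empty cells -> not full
  row 4: 4 empty cells -> not full
  row 5: 3 empty cells -> not full
  row 6: 1 empty cell -> not full
  row 7: 0 empty cells -> FULL (clear)
Total rows cleared: 1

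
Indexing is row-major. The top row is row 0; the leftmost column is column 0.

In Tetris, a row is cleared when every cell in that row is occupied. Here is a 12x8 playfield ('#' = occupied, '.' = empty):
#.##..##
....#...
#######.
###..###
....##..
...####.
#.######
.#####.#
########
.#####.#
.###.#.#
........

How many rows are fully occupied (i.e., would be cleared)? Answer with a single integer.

Answer: 1

Derivation:
Check each row:
  row 0: 3 empty cells -> not full
  row 1: 7 empty cells -> not full
  row 2: 1 empty cell -> not full
  row 3: 2 empty cells -> not full
  row 4: 6 empty cells -> not full
  row 5: 4 empty cells -> not full
  row 6: 1 empty cell -> not full
  row 7: 2 empty cells -> not full
  row 8: 0 empty cells -> FULL (clear)
  row 9: 2 empty cells -> not full
  row 10: 3 empty cells -> not full
  row 11: 8 empty cells -> not full
Total rows cleared: 1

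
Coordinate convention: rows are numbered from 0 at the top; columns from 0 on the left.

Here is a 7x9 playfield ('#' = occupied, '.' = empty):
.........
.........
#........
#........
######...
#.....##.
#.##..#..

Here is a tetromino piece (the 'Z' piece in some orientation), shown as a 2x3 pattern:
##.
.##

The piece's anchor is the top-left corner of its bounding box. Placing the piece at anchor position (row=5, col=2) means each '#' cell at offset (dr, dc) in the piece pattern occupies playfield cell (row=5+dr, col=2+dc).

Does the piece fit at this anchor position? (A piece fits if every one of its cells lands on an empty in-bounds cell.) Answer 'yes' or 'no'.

Answer: no

Derivation:
Check each piece cell at anchor (5, 2):
  offset (0,0) -> (5,2): empty -> OK
  offset (0,1) -> (5,3): empty -> OK
  offset (1,1) -> (6,3): occupied ('#') -> FAIL
  offset (1,2) -> (6,4): empty -> OK
All cells valid: no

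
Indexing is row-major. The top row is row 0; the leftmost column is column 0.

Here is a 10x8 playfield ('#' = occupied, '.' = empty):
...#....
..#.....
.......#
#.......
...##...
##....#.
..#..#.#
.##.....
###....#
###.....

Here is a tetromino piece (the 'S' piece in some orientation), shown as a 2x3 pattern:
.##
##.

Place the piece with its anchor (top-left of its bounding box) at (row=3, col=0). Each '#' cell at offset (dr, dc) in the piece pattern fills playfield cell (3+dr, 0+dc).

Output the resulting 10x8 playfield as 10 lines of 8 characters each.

Fill (3+0,0+1) = (3,1)
Fill (3+0,0+2) = (3,2)
Fill (3+1,0+0) = (4,0)
Fill (3+1,0+1) = (4,1)

Answer: ...#....
..#.....
.......#
###.....
##.##...
##....#.
..#..#.#
.##.....
###....#
###.....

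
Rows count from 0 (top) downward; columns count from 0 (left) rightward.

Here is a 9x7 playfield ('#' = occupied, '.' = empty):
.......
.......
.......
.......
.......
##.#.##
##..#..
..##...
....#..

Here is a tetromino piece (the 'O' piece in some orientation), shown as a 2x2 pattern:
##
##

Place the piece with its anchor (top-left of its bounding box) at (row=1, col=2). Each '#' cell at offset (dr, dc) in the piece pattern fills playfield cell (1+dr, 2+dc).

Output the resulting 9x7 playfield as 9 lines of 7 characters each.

Answer: .......
..##...
..##...
.......
.......
##.#.##
##..#..
..##...
....#..

Derivation:
Fill (1+0,2+0) = (1,2)
Fill (1+0,2+1) = (1,3)
Fill (1+1,2+0) = (2,2)
Fill (1+1,2+1) = (2,3)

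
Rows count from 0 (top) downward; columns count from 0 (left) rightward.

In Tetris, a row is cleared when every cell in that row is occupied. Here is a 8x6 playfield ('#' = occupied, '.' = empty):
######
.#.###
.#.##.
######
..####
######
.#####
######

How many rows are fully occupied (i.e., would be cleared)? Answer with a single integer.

Check each row:
  row 0: 0 empty cells -> FULL (clear)
  row 1: 2 empty cells -> not full
  row 2: 3 empty cells -> not full
  row 3: 0 empty cells -> FULL (clear)
  row 4: 2 empty cells -> not full
  row 5: 0 empty cells -> FULL (clear)
  row 6: 1 empty cell -> not full
  row 7: 0 empty cells -> FULL (clear)
Total rows cleared: 4

Answer: 4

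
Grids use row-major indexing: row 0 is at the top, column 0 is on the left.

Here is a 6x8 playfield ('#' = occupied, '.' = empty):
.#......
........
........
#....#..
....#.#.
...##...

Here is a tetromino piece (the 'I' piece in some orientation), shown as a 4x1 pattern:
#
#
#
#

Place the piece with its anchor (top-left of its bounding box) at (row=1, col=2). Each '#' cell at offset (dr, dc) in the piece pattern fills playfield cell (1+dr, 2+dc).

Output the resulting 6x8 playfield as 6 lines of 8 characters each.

Fill (1+0,2+0) = (1,2)
Fill (1+1,2+0) = (2,2)
Fill (1+2,2+0) = (3,2)
Fill (1+3,2+0) = (4,2)

Answer: .#......
..#.....
..#.....
#.#..#..
..#.#.#.
...##...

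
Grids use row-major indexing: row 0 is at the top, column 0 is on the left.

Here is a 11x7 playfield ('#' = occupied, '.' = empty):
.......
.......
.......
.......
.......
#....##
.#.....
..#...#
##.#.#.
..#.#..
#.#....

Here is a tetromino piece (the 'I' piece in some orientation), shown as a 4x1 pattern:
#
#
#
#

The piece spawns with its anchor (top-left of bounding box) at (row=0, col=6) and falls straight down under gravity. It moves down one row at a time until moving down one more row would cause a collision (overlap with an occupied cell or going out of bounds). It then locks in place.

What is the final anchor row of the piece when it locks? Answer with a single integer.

Spawn at (row=0, col=6). Try each row:
  row 0: fits
  row 1: fits
  row 2: blocked -> lock at row 1

Answer: 1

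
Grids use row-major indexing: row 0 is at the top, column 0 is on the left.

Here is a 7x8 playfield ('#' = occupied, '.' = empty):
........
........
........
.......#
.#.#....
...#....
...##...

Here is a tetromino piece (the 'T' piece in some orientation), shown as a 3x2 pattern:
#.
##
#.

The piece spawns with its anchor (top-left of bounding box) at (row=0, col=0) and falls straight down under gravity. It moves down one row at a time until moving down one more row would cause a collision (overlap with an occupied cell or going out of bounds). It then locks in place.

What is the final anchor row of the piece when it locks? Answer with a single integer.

Answer: 2

Derivation:
Spawn at (row=0, col=0). Try each row:
  row 0: fits
  row 1: fits
  row 2: fits
  row 3: blocked -> lock at row 2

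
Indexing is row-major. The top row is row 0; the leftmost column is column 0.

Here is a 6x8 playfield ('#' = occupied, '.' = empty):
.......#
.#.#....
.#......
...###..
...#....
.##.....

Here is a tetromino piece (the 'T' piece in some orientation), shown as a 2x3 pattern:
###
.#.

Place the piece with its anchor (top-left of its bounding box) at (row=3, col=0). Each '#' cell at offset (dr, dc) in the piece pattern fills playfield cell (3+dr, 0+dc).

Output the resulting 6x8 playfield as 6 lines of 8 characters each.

Answer: .......#
.#.#....
.#......
######..
.#.#....
.##.....

Derivation:
Fill (3+0,0+0) = (3,0)
Fill (3+0,0+1) = (3,1)
Fill (3+0,0+2) = (3,2)
Fill (3+1,0+1) = (4,1)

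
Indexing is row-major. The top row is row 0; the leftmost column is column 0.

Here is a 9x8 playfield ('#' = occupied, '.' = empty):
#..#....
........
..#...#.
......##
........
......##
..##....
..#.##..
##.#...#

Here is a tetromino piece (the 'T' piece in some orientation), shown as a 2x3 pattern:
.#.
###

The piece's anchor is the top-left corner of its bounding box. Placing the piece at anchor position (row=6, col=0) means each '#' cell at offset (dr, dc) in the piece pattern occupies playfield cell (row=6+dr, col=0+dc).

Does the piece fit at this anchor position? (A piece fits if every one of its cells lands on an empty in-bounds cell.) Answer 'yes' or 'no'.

Check each piece cell at anchor (6, 0):
  offset (0,1) -> (6,1): empty -> OK
  offset (1,0) -> (7,0): empty -> OK
  offset (1,1) -> (7,1): empty -> OK
  offset (1,2) -> (7,2): occupied ('#') -> FAIL
All cells valid: no

Answer: no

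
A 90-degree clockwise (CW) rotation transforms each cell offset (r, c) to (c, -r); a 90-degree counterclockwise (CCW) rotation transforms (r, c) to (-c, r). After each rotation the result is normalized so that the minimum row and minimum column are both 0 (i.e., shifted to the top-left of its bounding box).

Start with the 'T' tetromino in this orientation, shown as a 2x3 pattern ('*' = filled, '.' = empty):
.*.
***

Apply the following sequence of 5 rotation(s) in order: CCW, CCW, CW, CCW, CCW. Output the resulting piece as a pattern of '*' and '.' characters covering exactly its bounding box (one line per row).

Start:
.*.
***
After rotation 1 (CCW):
.*
**
.*
After rotation 2 (CCW):
***
.*.
After rotation 3 (CW):
.*
**
.*
After rotation 4 (CCW):
***
.*.
After rotation 5 (CCW):
*.
**
*.

Answer: *.
**
*.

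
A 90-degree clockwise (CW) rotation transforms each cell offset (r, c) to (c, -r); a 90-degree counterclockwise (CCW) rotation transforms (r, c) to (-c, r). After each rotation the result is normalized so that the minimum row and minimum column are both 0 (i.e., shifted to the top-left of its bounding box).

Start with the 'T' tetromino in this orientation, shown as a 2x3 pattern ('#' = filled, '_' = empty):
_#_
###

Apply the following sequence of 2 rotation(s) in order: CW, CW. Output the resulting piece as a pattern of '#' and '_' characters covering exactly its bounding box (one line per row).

Answer: ###
_#_

Derivation:
Start:
_#_
###
After rotation 1 (CW):
#_
##
#_
After rotation 2 (CW):
###
_#_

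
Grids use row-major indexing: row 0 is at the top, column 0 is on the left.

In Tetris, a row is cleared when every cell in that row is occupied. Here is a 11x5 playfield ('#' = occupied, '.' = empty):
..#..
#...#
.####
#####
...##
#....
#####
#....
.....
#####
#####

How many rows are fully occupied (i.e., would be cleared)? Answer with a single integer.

Check each row:
  row 0: 4 empty cells -> not full
  row 1: 3 empty cells -> not full
  row 2: 1 empty cell -> not full
  row 3: 0 empty cells -> FULL (clear)
  row 4: 3 empty cells -> not full
  row 5: 4 empty cells -> not full
  row 6: 0 empty cells -> FULL (clear)
  row 7: 4 empty cells -> not full
  row 8: 5 empty cells -> not full
  row 9: 0 empty cells -> FULL (clear)
  row 10: 0 empty cells -> FULL (clear)
Total rows cleared: 4

Answer: 4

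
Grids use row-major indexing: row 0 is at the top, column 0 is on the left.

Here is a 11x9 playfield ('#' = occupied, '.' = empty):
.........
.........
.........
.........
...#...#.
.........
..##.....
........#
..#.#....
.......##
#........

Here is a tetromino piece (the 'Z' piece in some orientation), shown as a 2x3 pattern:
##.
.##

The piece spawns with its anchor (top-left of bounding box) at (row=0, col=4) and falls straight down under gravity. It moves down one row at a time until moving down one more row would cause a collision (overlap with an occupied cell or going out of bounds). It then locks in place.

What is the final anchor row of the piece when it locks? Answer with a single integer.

Spawn at (row=0, col=4). Try each row:
  row 0: fits
  row 1: fits
  row 2: fits
  row 3: fits
  row 4: fits
  row 5: fits
  row 6: fits
  row 7: fits
  row 8: blocked -> lock at row 7

Answer: 7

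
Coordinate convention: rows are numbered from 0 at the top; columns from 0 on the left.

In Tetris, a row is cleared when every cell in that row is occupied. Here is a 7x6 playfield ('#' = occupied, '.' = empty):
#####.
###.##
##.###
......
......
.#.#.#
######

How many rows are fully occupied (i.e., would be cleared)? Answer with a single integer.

Check each row:
  row 0: 1 empty cell -> not full
  row 1: 1 empty cell -> not full
  row 2: 1 empty cell -> not full
  row 3: 6 empty cells -> not full
  row 4: 6 empty cells -> not full
  row 5: 3 empty cells -> not full
  row 6: 0 empty cells -> FULL (clear)
Total rows cleared: 1

Answer: 1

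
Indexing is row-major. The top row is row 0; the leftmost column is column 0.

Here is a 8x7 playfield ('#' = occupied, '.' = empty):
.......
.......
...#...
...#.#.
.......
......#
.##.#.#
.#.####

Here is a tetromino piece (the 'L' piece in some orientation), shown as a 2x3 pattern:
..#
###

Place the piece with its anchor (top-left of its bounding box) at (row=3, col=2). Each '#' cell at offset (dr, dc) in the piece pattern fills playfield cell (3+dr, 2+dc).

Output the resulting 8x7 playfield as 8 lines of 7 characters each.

Fill (3+0,2+2) = (3,4)
Fill (3+1,2+0) = (4,2)
Fill (3+1,2+1) = (4,3)
Fill (3+1,2+2) = (4,4)

Answer: .......
.......
...#...
...###.
..###..
......#
.##.#.#
.#.####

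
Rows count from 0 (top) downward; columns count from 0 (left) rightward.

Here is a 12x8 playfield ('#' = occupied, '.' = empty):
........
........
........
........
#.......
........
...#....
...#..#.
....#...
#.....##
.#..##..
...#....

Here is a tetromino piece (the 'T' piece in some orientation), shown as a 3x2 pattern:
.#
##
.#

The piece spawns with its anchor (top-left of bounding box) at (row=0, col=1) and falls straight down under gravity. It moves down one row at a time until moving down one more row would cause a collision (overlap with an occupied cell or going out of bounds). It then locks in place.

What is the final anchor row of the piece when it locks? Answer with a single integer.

Answer: 8

Derivation:
Spawn at (row=0, col=1). Try each row:
  row 0: fits
  row 1: fits
  row 2: fits
  row 3: fits
  row 4: fits
  row 5: fits
  row 6: fits
  row 7: fits
  row 8: fits
  row 9: blocked -> lock at row 8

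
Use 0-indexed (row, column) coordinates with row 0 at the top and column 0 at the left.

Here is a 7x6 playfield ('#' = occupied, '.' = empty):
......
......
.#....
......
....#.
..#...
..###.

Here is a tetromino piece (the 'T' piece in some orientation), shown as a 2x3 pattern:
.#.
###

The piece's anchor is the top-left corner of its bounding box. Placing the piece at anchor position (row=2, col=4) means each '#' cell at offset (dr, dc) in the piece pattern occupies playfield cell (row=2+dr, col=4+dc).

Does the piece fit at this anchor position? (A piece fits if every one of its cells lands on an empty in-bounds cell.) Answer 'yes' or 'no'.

Answer: no

Derivation:
Check each piece cell at anchor (2, 4):
  offset (0,1) -> (2,5): empty -> OK
  offset (1,0) -> (3,4): empty -> OK
  offset (1,1) -> (3,5): empty -> OK
  offset (1,2) -> (3,6): out of bounds -> FAIL
All cells valid: no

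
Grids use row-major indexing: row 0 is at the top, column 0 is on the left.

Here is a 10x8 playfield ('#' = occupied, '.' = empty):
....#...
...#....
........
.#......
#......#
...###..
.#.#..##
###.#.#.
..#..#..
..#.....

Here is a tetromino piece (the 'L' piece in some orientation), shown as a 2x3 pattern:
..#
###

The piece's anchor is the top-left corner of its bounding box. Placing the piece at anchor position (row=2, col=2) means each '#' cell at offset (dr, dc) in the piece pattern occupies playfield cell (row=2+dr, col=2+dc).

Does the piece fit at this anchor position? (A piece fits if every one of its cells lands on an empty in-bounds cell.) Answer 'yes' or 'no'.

Answer: yes

Derivation:
Check each piece cell at anchor (2, 2):
  offset (0,2) -> (2,4): empty -> OK
  offset (1,0) -> (3,2): empty -> OK
  offset (1,1) -> (3,3): empty -> OK
  offset (1,2) -> (3,4): empty -> OK
All cells valid: yes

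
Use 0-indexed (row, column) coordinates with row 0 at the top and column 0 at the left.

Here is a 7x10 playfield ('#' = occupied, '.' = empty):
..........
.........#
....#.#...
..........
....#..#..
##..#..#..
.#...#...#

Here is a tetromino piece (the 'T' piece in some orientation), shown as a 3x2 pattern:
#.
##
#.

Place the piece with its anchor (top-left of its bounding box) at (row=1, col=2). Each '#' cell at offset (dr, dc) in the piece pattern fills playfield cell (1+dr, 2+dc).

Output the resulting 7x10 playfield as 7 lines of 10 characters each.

Answer: ..........
..#......#
..###.#...
..#.......
....#..#..
##..#..#..
.#...#...#

Derivation:
Fill (1+0,2+0) = (1,2)
Fill (1+1,2+0) = (2,2)
Fill (1+1,2+1) = (2,3)
Fill (1+2,2+0) = (3,2)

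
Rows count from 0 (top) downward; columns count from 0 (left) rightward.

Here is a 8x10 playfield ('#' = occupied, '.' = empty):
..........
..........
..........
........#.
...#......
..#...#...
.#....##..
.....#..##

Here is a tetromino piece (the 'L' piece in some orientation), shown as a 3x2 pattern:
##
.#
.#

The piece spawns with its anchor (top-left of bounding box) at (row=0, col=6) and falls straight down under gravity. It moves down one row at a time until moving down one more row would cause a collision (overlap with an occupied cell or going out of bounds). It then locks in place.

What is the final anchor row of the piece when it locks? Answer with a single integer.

Answer: 3

Derivation:
Spawn at (row=0, col=6). Try each row:
  row 0: fits
  row 1: fits
  row 2: fits
  row 3: fits
  row 4: blocked -> lock at row 3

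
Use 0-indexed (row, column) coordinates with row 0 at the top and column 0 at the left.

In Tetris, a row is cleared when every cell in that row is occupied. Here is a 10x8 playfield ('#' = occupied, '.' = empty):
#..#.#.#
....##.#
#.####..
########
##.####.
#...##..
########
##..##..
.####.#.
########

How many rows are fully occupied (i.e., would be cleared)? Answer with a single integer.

Answer: 3

Derivation:
Check each row:
  row 0: 4 empty cells -> not full
  row 1: 5 empty cells -> not full
  row 2: 3 empty cells -> not full
  row 3: 0 empty cells -> FULL (clear)
  row 4: 2 empty cells -> not full
  row 5: 5 empty cells -> not full
  row 6: 0 empty cells -> FULL (clear)
  row 7: 4 empty cells -> not full
  row 8: 3 empty cells -> not full
  row 9: 0 empty cells -> FULL (clear)
Total rows cleared: 3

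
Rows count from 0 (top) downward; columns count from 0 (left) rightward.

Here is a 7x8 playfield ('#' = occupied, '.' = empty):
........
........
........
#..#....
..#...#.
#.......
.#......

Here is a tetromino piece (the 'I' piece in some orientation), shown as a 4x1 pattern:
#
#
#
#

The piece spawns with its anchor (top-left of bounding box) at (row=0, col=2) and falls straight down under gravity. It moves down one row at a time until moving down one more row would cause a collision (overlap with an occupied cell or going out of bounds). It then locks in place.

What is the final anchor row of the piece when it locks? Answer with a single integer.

Answer: 0

Derivation:
Spawn at (row=0, col=2). Try each row:
  row 0: fits
  row 1: blocked -> lock at row 0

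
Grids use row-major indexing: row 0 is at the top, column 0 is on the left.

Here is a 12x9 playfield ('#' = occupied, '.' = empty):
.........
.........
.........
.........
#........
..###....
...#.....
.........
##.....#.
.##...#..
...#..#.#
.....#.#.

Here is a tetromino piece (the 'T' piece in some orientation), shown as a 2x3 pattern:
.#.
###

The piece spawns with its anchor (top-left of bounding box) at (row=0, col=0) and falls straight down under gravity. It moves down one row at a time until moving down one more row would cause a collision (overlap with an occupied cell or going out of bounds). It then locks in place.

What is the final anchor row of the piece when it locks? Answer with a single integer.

Answer: 2

Derivation:
Spawn at (row=0, col=0). Try each row:
  row 0: fits
  row 1: fits
  row 2: fits
  row 3: blocked -> lock at row 2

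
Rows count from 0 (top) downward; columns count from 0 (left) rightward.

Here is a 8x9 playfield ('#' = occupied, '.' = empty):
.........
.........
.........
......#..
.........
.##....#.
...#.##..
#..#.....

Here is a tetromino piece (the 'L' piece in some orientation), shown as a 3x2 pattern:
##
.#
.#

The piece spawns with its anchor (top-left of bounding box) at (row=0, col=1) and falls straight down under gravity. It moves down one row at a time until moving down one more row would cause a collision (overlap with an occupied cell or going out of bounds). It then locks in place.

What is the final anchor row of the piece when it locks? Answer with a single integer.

Spawn at (row=0, col=1). Try each row:
  row 0: fits
  row 1: fits
  row 2: fits
  row 3: blocked -> lock at row 2

Answer: 2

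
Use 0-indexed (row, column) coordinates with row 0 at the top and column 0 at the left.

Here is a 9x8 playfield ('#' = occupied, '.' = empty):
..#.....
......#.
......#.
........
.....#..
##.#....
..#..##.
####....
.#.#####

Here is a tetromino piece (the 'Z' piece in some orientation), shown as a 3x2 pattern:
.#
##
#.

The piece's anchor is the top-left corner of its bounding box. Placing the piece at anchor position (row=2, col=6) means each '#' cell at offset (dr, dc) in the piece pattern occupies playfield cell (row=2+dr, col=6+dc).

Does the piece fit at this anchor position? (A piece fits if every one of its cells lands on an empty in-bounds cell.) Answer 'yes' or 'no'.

Check each piece cell at anchor (2, 6):
  offset (0,1) -> (2,7): empty -> OK
  offset (1,0) -> (3,6): empty -> OK
  offset (1,1) -> (3,7): empty -> OK
  offset (2,0) -> (4,6): empty -> OK
All cells valid: yes

Answer: yes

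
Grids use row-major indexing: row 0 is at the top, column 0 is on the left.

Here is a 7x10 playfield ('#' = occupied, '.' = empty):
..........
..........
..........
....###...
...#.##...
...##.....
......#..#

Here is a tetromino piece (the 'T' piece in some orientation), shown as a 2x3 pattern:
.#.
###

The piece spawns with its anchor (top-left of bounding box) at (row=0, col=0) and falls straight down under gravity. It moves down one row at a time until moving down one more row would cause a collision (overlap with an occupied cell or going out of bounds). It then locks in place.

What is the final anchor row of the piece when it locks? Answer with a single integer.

Spawn at (row=0, col=0). Try each row:
  row 0: fits
  row 1: fits
  row 2: fits
  row 3: fits
  row 4: fits
  row 5: fits
  row 6: blocked -> lock at row 5

Answer: 5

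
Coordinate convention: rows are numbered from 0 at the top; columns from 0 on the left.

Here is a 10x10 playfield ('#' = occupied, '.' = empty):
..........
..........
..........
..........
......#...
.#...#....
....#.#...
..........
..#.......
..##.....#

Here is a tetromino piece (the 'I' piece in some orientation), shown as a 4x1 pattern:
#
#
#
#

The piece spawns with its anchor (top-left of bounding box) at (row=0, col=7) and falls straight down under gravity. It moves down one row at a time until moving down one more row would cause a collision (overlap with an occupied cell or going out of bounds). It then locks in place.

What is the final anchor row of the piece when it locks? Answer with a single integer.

Spawn at (row=0, col=7). Try each row:
  row 0: fits
  row 1: fits
  row 2: fits
  row 3: fits
  row 4: fits
  row 5: fits
  row 6: fits
  row 7: blocked -> lock at row 6

Answer: 6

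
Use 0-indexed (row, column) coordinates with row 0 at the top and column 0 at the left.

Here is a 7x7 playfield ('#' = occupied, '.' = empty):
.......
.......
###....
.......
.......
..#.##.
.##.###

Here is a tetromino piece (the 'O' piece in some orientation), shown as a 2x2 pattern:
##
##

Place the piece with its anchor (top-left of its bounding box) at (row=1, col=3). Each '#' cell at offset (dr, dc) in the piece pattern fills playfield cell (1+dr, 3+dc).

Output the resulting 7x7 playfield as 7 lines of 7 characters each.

Answer: .......
...##..
#####..
.......
.......
..#.##.
.##.###

Derivation:
Fill (1+0,3+0) = (1,3)
Fill (1+0,3+1) = (1,4)
Fill (1+1,3+0) = (2,3)
Fill (1+1,3+1) = (2,4)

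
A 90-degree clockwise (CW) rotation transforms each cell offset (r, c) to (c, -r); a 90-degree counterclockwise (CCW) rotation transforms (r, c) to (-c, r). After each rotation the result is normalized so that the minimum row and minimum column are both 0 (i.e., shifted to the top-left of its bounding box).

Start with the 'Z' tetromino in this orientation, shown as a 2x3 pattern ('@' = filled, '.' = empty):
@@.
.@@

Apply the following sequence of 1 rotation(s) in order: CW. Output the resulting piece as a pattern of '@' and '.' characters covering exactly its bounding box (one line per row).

Answer: .@
@@
@.

Derivation:
Start:
@@.
.@@
After rotation 1 (CW):
.@
@@
@.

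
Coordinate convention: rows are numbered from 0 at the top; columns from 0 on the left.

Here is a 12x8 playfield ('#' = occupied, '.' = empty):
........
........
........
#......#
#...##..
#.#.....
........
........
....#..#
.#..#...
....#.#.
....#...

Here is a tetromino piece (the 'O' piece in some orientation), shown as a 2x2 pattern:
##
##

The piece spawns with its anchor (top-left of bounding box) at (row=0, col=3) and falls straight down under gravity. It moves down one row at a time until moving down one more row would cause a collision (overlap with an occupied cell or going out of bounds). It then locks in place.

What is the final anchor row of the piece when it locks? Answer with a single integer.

Spawn at (row=0, col=3). Try each row:
  row 0: fits
  row 1: fits
  row 2: fits
  row 3: blocked -> lock at row 2

Answer: 2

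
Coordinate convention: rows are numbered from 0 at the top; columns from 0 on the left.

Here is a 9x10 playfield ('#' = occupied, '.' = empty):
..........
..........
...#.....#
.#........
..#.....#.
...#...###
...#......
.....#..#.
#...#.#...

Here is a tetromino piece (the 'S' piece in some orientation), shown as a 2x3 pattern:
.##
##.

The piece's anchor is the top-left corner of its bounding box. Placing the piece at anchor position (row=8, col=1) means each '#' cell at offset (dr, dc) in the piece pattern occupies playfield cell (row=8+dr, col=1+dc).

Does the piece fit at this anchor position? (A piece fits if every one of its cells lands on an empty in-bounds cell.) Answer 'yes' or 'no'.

Answer: no

Derivation:
Check each piece cell at anchor (8, 1):
  offset (0,1) -> (8,2): empty -> OK
  offset (0,2) -> (8,3): empty -> OK
  offset (1,0) -> (9,1): out of bounds -> FAIL
  offset (1,1) -> (9,2): out of bounds -> FAIL
All cells valid: no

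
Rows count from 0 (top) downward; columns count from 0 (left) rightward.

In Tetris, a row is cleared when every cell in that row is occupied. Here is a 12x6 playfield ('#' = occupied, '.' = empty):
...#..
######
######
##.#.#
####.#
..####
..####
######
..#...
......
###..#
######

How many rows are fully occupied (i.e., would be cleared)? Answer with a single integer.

Check each row:
  row 0: 5 empty cells -> not full
  row 1: 0 empty cells -> FULL (clear)
  row 2: 0 empty cells -> FULL (clear)
  row 3: 2 empty cells -> not full
  row 4: 1 empty cell -> not full
  row 5: 2 empty cells -> not full
  row 6: 2 empty cells -> not full
  row 7: 0 empty cells -> FULL (clear)
  row 8: 5 empty cells -> not full
  row 9: 6 empty cells -> not full
  row 10: 2 empty cells -> not full
  row 11: 0 empty cells -> FULL (clear)
Total rows cleared: 4

Answer: 4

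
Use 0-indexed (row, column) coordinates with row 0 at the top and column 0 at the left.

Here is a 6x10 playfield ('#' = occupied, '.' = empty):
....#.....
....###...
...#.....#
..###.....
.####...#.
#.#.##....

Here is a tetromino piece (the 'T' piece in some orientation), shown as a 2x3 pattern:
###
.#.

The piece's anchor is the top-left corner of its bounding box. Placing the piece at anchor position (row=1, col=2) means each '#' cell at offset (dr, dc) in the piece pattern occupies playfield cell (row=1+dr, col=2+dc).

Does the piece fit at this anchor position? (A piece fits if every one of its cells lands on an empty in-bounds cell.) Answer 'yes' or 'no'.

Answer: no

Derivation:
Check each piece cell at anchor (1, 2):
  offset (0,0) -> (1,2): empty -> OK
  offset (0,1) -> (1,3): empty -> OK
  offset (0,2) -> (1,4): occupied ('#') -> FAIL
  offset (1,1) -> (2,3): occupied ('#') -> FAIL
All cells valid: no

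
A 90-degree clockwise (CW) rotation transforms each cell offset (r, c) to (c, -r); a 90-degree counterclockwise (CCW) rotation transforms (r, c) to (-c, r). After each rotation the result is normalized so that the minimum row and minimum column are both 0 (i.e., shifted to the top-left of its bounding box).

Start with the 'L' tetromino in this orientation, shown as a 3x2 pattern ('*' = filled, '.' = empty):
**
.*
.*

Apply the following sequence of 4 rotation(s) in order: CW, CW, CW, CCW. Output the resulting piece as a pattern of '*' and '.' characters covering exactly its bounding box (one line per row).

Start:
**
.*
.*
After rotation 1 (CW):
..*
***
After rotation 2 (CW):
*.
*.
**
After rotation 3 (CW):
***
*..
After rotation 4 (CCW):
*.
*.
**

Answer: *.
*.
**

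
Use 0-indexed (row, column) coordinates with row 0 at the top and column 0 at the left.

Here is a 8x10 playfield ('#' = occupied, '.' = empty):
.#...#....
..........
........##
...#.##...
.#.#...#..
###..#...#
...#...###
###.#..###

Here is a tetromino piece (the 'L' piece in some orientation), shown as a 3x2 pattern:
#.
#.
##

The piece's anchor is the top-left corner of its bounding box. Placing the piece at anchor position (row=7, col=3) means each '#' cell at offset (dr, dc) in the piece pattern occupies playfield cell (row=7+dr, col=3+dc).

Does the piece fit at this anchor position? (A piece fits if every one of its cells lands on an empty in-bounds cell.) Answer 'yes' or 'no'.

Answer: no

Derivation:
Check each piece cell at anchor (7, 3):
  offset (0,0) -> (7,3): empty -> OK
  offset (1,0) -> (8,3): out of bounds -> FAIL
  offset (2,0) -> (9,3): out of bounds -> FAIL
  offset (2,1) -> (9,4): out of bounds -> FAIL
All cells valid: no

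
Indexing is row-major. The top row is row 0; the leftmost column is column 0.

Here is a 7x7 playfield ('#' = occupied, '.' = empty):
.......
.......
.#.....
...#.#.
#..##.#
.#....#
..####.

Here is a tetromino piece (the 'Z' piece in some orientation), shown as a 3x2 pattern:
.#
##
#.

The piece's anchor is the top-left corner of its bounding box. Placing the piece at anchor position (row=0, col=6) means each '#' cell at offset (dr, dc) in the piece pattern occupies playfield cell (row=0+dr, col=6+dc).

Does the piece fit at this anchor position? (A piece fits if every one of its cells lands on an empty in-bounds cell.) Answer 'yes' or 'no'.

Check each piece cell at anchor (0, 6):
  offset (0,1) -> (0,7): out of bounds -> FAIL
  offset (1,0) -> (1,6): empty -> OK
  offset (1,1) -> (1,7): out of bounds -> FAIL
  offset (2,0) -> (2,6): empty -> OK
All cells valid: no

Answer: no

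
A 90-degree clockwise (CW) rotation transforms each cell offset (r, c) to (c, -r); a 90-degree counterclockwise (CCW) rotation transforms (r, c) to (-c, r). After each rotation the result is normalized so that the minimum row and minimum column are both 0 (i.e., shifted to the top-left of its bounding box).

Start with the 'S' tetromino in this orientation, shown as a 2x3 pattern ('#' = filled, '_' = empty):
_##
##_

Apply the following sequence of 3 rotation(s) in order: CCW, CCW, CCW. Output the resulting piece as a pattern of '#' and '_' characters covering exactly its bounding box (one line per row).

Answer: #_
##
_#

Derivation:
Start:
_##
##_
After rotation 1 (CCW):
#_
##
_#
After rotation 2 (CCW):
_##
##_
After rotation 3 (CCW):
#_
##
_#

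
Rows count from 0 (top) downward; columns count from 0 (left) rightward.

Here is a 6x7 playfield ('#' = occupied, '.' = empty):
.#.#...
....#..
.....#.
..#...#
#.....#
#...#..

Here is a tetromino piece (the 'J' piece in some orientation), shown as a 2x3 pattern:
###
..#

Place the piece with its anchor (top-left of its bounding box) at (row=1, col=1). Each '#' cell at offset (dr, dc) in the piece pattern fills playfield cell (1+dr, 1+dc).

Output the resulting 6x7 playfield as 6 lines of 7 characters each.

Fill (1+0,1+0) = (1,1)
Fill (1+0,1+1) = (1,2)
Fill (1+0,1+2) = (1,3)
Fill (1+1,1+2) = (2,3)

Answer: .#.#...
.####..
...#.#.
..#...#
#.....#
#...#..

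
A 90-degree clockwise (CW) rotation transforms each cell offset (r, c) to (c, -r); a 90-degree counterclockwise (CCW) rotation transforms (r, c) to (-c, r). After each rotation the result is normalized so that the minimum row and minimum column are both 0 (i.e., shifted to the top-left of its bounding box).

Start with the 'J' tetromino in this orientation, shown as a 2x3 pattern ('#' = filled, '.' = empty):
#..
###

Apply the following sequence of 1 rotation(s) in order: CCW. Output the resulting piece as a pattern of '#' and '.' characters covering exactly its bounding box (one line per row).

Answer: .#
.#
##

Derivation:
Start:
#..
###
After rotation 1 (CCW):
.#
.#
##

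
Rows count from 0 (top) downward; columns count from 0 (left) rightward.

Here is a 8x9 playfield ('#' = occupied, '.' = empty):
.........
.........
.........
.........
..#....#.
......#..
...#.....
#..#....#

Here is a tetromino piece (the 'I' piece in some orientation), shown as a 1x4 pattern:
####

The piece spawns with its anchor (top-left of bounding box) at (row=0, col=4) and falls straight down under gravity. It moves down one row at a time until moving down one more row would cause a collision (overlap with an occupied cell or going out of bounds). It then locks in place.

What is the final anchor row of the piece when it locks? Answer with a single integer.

Answer: 3

Derivation:
Spawn at (row=0, col=4). Try each row:
  row 0: fits
  row 1: fits
  row 2: fits
  row 3: fits
  row 4: blocked -> lock at row 3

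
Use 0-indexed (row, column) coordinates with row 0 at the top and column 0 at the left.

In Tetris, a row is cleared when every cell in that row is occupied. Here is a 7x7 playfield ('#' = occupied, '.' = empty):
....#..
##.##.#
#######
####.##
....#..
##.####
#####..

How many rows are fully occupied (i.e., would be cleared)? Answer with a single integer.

Check each row:
  row 0: 6 empty cells -> not full
  row 1: 2 empty cells -> not full
  row 2: 0 empty cells -> FULL (clear)
  row 3: 1 empty cell -> not full
  row 4: 6 empty cells -> not full
  row 5: 1 empty cell -> not full
  row 6: 2 empty cells -> not full
Total rows cleared: 1

Answer: 1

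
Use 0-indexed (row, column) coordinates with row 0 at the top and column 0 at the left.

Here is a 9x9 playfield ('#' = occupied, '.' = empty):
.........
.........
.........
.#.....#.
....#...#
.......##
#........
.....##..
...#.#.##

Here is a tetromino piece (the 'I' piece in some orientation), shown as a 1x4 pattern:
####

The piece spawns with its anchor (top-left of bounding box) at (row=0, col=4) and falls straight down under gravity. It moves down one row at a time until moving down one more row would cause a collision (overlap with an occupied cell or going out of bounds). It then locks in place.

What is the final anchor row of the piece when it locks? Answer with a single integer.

Spawn at (row=0, col=4). Try each row:
  row 0: fits
  row 1: fits
  row 2: fits
  row 3: blocked -> lock at row 2

Answer: 2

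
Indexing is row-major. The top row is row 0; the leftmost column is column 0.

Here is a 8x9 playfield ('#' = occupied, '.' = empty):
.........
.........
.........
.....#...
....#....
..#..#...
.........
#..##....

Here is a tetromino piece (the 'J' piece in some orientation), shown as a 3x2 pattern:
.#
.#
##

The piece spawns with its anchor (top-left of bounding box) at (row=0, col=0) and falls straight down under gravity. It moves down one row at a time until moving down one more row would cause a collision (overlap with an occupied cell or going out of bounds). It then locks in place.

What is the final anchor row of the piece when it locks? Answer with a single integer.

Answer: 4

Derivation:
Spawn at (row=0, col=0). Try each row:
  row 0: fits
  row 1: fits
  row 2: fits
  row 3: fits
  row 4: fits
  row 5: blocked -> lock at row 4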